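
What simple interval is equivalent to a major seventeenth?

Take out 2 octaves (14 from the number): 17 − 14 = 3.
That makes a major seventeenth a compound major third — 2 octaves plus a major third.

major third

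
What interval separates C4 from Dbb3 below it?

A7

Descending from C4 to Dbb3 is the same interval as ascending Dbb3 to C4.
D to C spans seven letter names (D-E-F-G-A-B-C) — that makes it a seventh of some quality.
A major seventh would be 11 semitones; Dbb3 to C4 is 12, one semitone wider, so the interval is augmented.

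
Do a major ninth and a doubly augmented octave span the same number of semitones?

Yes

Both span 14 semitones: a major ninth and a doubly augmented octave are the same chromatic distance.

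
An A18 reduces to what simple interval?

Subtracting seven from the interval number removes an octave: 18 − 14 = 4.
Quality carries through unchanged, so the simple form is an augmented fourth.

augmented 4th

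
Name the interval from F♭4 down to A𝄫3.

Descending from Fb4 to Abb3 is the same interval as ascending Abb3 to Fb4.
A to F spans six letter names (A-B-C-D-E-F) — that makes it a sixth of some quality.
The major sixth spans 9 semitones, and Abb3 to Fb4 is exactly 9 semitones — so this is a major sixth.

major 6th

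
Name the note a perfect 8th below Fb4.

The letter stays F (same as the start), shifted an octave down.
A perfect octave spans 12 semitones, so from Fb4 the target pitch is Fb3.

Fb3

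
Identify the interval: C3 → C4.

C to C is the same letter name, plus an octave: an octave.
C3 to C4 is 12 semitones, matching the perfect octave exactly, so the quality is perfect.

perfect octave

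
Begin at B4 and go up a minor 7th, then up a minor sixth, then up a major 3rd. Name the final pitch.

A6

A minor seventh up from B4 is A5.
Up a minor sixth from A5: F6 (8 semitones up).
Up a major third from F6: A6 (4 semitones up).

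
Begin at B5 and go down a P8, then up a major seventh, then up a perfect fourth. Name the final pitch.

B5 down a perfect octave → B4 (12 semitones).
Up a major seventh from B4: A#5 (11 semitones up).
A perfect fourth up from A#5 is D#6.

D#6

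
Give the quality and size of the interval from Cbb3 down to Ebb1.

Descending from Cbb3 to Ebb1 is the same interval as ascending Ebb1 to Cbb3.
E to C spans six letter names (E-F-G-A-B-C), plus an octave, so the interval is some kind of thirteenth.
Ebb1 to Cbb3 is 20 semitones, a half step short of the major thirteenth (21), so this is minor.
(Equivalently, a compound minor sixth: a minor sixth plus an octave.)

minor thirteenth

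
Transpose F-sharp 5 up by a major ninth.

The ninth's letter: F up two letter names plus an octave → G.
Moving 14 semitones up from F#5 (the size of a major ninth) reaches G#6.

G-sharp 6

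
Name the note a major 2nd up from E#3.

The second takes the letter from E up to F.
Moving 2 semitones up from E#3 (the size of a major second) reaches F##3.

F##3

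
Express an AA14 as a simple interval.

Subtracting seven from the interval number removes an octave: 14 − 7 = 7.
Quality carries through unchanged, so the simple form is a doubly augmented seventh.

doubly augmented seventh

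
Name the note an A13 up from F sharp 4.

D double-sharp 6

The thirteenth's letter: F up six letter names plus an octave → D.
An augmented thirteenth is 22 semitones; 22 semitones up from F#4 gives D##6.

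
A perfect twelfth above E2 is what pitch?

Five letters up from E (plus an octave) reaches B.
A perfect twelfth spans 19 semitones, so from E2 the target pitch is B3.

B3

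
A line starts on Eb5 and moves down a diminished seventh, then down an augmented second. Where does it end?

Eb4

Eb5 down a diminished seventh → F#4 (9 semitones).
Down an augmented second from F#4: Eb4 (3 semitones down).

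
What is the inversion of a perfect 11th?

First reduce the compound perfect eleventh to its simple form, a perfect fourth.
Inverted interval numbers add to nine, so a fourth pairs with a fifth (4 + 5 = 9).
Quality inverts too: perfect stays perfect. That makes the inversion a perfect fifth.

P5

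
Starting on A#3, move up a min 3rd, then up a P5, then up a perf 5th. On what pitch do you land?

Up a minor third from A#3: C#4 (3 semitones up).
Up a perfect fifth from C#4: G#4 (7 semitones up).
G#4 up a perfect fifth → D#5 (7 semitones).

D#5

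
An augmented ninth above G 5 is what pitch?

A-sharp 6

Two letters up from G (plus an octave) reaches A.
An augmented ninth spans 15 semitones, so from G5 the target pitch is A#6.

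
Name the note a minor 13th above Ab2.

Fb4

Counting six letter names plus an octave up from A lands on F.
Moving 20 semitones up from Ab2 (the size of a minor thirteenth) reaches Fb4.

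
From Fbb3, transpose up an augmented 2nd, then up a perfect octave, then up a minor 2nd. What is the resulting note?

Abb4

Up an augmented second from Fbb3: Gb3 (3 semitones up).
A perfect octave up from Gb3 is Gb4.
Up a minor second from Gb4: Abb4 (1 semitone up).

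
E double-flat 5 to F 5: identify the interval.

E to F spans two letter names (E-F), so the interval is some kind of second.
A major second would be 2 semitones; Ebb5 to F5 is 3, one semitone wider, so the interval is augmented.

augmented second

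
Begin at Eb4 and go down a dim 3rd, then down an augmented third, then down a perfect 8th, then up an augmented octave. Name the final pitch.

A3

Eb4 down a diminished third → C#4 (2 semitones).
Down an augmented third from C#4: Ab3 (5 semitones down).
Down a perfect octave from Ab3: Ab2 (12 semitones down).
Ab2 up an augmented octave → A3 (13 semitones).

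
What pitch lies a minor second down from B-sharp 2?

A-double-sharp 2

The second takes the letter from B down to A.
A minor second is 1 semitone; 1 semitone down from B#2 gives A##2.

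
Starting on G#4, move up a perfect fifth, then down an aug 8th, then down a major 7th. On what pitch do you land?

Eb3

A perfect fifth up from G#4 is D#5.
D#5 down an augmented octave → D4 (13 semitones).
Down a major seventh from D4: Eb3 (11 semitones down).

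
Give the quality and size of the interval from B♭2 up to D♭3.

minor 3rd

B to D spans three letter names (B-C-D): a third.
Bb2 to Db3 is 3 semitones, a half step short of the major third (4), so this is minor.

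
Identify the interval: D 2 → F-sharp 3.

D to F spans three letter names (D-E-F), plus an octave, so the interval is some kind of tenth.
D2 to F#3 is 16 semitones, matching the major tenth exactly, so the quality is major.
(Equivalently, a compound major third: a major third plus an octave.)

major tenth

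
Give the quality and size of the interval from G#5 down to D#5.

Descending from G#5 to D#5 is the same interval as ascending D#5 to G#5.
D to G spans four letter names (D-E-F-G): a fourth.
The perfect fourth spans 5 semitones, and D#5 to G#5 is exactly 5 semitones — so this is a perfect fourth.

perfect fourth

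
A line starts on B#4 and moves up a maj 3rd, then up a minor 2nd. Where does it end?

B#4 up a major third → D##5 (4 semitones).
D##5 up a minor second → E#5 (1 semitone).

E#5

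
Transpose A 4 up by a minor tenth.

Counting three letter names plus an octave up from A lands on C.
Moving 15 semitones up from A4 (the size of a minor tenth) reaches C6.

C 6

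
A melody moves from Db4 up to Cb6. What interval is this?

D to C spans seven letter names (D-E-F-G-A-B-C), plus an octave, so the interval is some kind of fourteenth.
A major fourteenth would be 23 semitones, but Db4 to Cb6 is 22 — one semitone narrower, making it a minor fourteenth.
(Equivalently, a compound minor seventh: a minor seventh plus an octave.)

minor fourteenth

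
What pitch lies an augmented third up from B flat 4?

Three letter names up from B: D.
An augmented third spans 5 semitones, so from Bb4 the target pitch is D#5.

D sharp 5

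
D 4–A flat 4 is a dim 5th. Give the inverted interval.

Inverted interval numbers add to nine, so a fifth pairs with a fourth (5 + 4 = 9).
The quality also flips — diminished becomes augmented — giving an augmented fourth.

augmented fourth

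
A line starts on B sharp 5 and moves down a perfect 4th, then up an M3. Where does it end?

A double-sharp 5

A perfect fourth down from B#5 is F##5.
F##5 up a major third → A##5 (4 semitones).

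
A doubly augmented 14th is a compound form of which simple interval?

Subtracting seven from the interval number removes an octave: 14 − 7 = 7.
That makes a doubly augmented fourteenth a compound doubly augmented seventh — an octave plus a doubly augmented seventh.

AA7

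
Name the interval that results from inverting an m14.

First reduce the compound minor fourteenth to its simple form, a minor seventh.
The rule of nine gives the new number: 9 − 7 = 2, so a seventh becomes a second.
Quality inverts too: minor becomes major. That makes the inversion a major second.

M2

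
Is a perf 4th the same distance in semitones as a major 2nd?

No

5 semitones (perfect fourth) vs 2 semitones (major second): not equal.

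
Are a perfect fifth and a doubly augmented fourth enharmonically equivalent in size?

Yes

A perfect fifth spans 7 semitones, and a doubly augmented fourth also spans 7 semitones — they're enharmonic.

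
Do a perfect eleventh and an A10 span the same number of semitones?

Yes

A perfect eleventh spans 17 semitones, and an augmented tenth also spans 17 semitones — they're enharmonic.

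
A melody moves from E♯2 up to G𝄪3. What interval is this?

E to G spans three letter names (E-F-G), plus an octave: a tenth.
E#2 to G##3 is 16 semitones, matching the major tenth exactly, so the quality is major.
(Equivalently, a compound major third: a major third plus an octave.)

major tenth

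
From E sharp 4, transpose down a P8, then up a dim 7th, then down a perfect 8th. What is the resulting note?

A perfect octave down from E#4 is E#3.
A diminished seventh up from E#3 is D4.
D4 down a perfect octave → D3 (12 semitones).

D 3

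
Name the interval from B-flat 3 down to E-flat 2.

Descending from Bb3 to Eb2 is the same interval as ascending Eb2 to Bb3.
E to B spans five letter names (E-F-G-A-B), plus an octave, so the interval is some kind of twelfth.
Counting semitones, Eb2→Bb3 is 19, which is the perfect twelfth.
(Equivalently, a compound perfect fifth: a perfect fifth plus an octave.)

perfect 12th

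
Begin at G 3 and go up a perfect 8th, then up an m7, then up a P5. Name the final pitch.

Up a perfect octave from G3: G4 (12 semitones up).
Up a minor seventh from G4: F5 (10 semitones up).
Up a perfect fifth from F5: C6 (7 semitones up).

C 6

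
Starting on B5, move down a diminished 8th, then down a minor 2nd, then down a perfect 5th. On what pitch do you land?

D##4

B5 down a diminished octave → B#4 (11 semitones).
B#4 down a minor second → A##4 (1 semitone).
A##4 down a perfect fifth → D##4 (7 semitones).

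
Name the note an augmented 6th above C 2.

Six letter names up from C: A.
An augmented sixth is 10 semitones; 10 semitones up from C2 gives A#2.

A sharp 2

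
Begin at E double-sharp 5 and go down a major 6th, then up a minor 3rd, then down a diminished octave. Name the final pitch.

B double-sharp 3

Down a major sixth from E##5: G##4 (9 semitones down).
G##4 up a minor third → B#4 (3 semitones).
B#4 down a diminished octave → B##3 (11 semitones).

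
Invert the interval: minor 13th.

major third

First reduce the compound minor thirteenth to its simple form, a minor sixth.
Inverted interval numbers add to nine, so a sixth pairs with a third (6 + 3 = 9).
Quality inverts too: minor becomes major. That makes the inversion a major third.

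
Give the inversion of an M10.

m6

First reduce the compound major tenth to its simple form, a major third.
Inverted interval numbers add to nine, so a third pairs with a sixth (3 + 6 = 9).
Quality inverts too: major becomes minor. That makes the inversion a minor sixth.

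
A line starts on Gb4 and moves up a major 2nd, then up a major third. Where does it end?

Up a major second from Gb4: Ab4 (2 semitones up).
Ab4 up a major third → C5 (4 semitones).

C5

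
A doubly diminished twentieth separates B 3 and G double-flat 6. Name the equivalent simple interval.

doubly diminished sixth

Subtracting seven from the interval number removes an octave: 20 − 14 = 6.
So a doubly diminished twentieth is 2 octaves plus a doubly diminished sixth. The quality is unchanged.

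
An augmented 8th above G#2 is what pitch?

For an octave the letter name doesn't change: still G, an octave up.
Moving 13 semitones up from G#2 (the size of an augmented octave) reaches G##3.

G##3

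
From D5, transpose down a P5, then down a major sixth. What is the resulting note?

Bb3

D5 down a perfect fifth → G4 (7 semitones).
Down a major sixth from G4: Bb3 (9 semitones down).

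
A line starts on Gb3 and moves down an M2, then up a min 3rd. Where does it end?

Abb3

Gb3 down a major second → Fb3 (2 semitones).
Up a minor third from Fb3: Abb3 (3 semitones up).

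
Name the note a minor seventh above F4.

Eb5

Counting seven letter names up from F lands on E.
A minor seventh is 10 semitones; 10 semitones up from F4 gives Eb5.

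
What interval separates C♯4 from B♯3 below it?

Descending from C#4 to B#3 is the same interval as ascending B#3 to C#4.
B to C spans two letter names (B-C): a second.
At 1 semitone, B#3→C#4 falls one short of a major second: minor.

minor 2nd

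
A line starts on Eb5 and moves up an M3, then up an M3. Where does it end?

B5

Up a major third from Eb5: G5 (4 semitones up).
Up a major third from G5: B5 (4 semitones up).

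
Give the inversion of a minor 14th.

First reduce the compound minor fourteenth to its simple form, a minor seventh.
Interval numbers invert to sum to nine: 7 + 2 = 9, so a seventh inverts to a second.
And minor becomes major under inversion, so we get a major second.

major 2nd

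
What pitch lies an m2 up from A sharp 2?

B 2

Two letter names up from A: B.
A minor second spans 1 semitone, so from A#2 the target pitch is B2.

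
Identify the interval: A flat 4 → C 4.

Descending from Ab4 to C4 is the same interval as ascending C4 to Ab4.
C to A spans six letter names (C-D-E-F-G-A): a sixth.
At 8 semitones, C4→Ab4 falls one short of a major sixth: minor.

minor 6th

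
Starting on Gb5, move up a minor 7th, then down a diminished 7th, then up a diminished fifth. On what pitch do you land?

Db6

A minor seventh up from Gb5 is Fb6.
Down a diminished seventh from Fb6: G5 (9 semitones down).
G5 up a diminished fifth → Db6 (6 semitones).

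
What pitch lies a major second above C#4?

The second takes the letter from C up to D.
A major second is 2 semitones; 2 semitones up from C#4 gives D#4.

D#4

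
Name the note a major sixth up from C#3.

Six letter names up from C: A.
A major sixth is 9 semitones; 9 semitones up from C#3 gives A#3.

A#3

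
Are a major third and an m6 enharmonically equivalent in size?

No

A major third is 4 semitones but a minor sixth is 8 semitones — different sizes.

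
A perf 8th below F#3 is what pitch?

F#2

The letter stays F (same as the start), shifted an octave down.
A perfect octave spans 12 semitones, so from F#3 the target pitch is F#2.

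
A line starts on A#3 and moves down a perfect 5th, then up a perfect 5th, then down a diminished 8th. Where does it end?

A##2

Down a perfect fifth from A#3: D#3 (7 semitones down).
A perfect fifth up from D#3 is A#3.
A#3 down a diminished octave → A##2 (11 semitones).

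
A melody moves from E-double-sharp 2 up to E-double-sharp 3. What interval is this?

perfect octave

E to E is the same letter name, plus an octave, so the interval is some kind of octave.
The perfect octave spans 12 semitones, and E##2 to E##3 is exactly 12 semitones — so this is a perfect octave.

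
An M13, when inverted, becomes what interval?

First reduce the compound major thirteenth to its simple form, a major sixth.
Inverted interval numbers add to nine, so a sixth pairs with a third (6 + 3 = 9).
The quality also flips — major becomes minor — giving a minor third.

minor 3rd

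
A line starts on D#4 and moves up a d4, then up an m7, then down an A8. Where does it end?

Fb4

D#4 up a diminished fourth → G4 (4 semitones).
Up a minor seventh from G4: F5 (10 semitones up).
F5 down an augmented octave → Fb4 (13 semitones).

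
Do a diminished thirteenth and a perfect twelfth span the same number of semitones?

A diminished thirteenth spans 19 semitones, and a perfect twelfth also spans 19 semitones — they're enharmonic.

Yes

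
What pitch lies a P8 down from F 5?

F 4

The letter stays F (same as the start), shifted an octave down.
A perfect octave is 12 semitones; 12 semitones down from F5 gives F4.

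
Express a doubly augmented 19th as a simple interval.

AA5

Subtracting seven from the interval number removes an octave: 19 − 14 = 5.
That makes a doubly augmented nineteenth a compound doubly augmented fifth — 2 octaves plus a doubly augmented fifth.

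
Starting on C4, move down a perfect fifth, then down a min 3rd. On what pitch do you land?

D3

A perfect fifth down from C4 is F3.
Down a minor third from F3: D3 (3 semitones down).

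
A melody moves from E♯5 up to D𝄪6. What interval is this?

E to D spans seven letter names (E-F-G-A-B-C-D): a seventh.
The major seventh spans 11 semitones, and E#5 to D##6 is exactly 11 semitones — so this is a major seventh.

major seventh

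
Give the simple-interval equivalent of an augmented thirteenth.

augmented sixth

Subtracting seven from the interval number removes an octave: 13 − 7 = 6.
Quality carries through unchanged, so the simple form is an augmented sixth.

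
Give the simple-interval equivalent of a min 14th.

Take out an octave (7 from the number): 14 − 7 = 7.
So a minor fourteenth is an octave plus a minor seventh. The quality is unchanged.

m7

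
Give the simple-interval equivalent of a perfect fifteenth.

perfect 8th

Each octave removed subtracts seven from the number: 15 − 7 = 8.
So a perfect fifteenth is an octave plus a perfect octave. The quality is unchanged.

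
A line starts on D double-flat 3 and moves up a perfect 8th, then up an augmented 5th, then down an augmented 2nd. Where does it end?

G double-flat 4

Dbb3 up a perfect octave → Dbb4 (12 semitones).
Dbb4 up an augmented fifth → Ab4 (8 semitones).
An augmented second down from Ab4 is Gbb4.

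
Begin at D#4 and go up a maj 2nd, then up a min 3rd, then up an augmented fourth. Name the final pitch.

C##5

A major second up from D#4 is E#4.
Up a minor third from E#4: G#4 (3 semitones up).
G#4 up an augmented fourth → C##5 (6 semitones).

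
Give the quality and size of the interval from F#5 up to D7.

F to D spans six letter names (F-G-A-B-C-D), plus an octave: a thirteenth.
A major thirteenth would be 21 semitones, but F#5 to D7 is 20 — one semitone narrower, making it a minor thirteenth.
(Equivalently, a compound minor sixth: a minor sixth plus an octave.)

m13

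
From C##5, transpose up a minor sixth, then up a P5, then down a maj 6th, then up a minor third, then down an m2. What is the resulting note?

A#5

A minor sixth up from C##5 is A#5.
A#5 up a perfect fifth → E#6 (7 semitones).
Down a major sixth from E#6: G#5 (9 semitones down).
A minor third up from G#5 is B5.
A minor second down from B5 is A#5.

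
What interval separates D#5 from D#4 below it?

perfect octave

Descending from D#5 to D#4 is the same interval as ascending D#4 to D#5.
D to D is the same letter name, plus an octave: an octave.
The perfect octave spans 12 semitones, and D#4 to D#5 is exactly 12 semitones — so this is a perfect octave.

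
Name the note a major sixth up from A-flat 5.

Counting six letter names up from A lands on F.
Moving 9 semitones up from Ab5 (the size of a major sixth) reaches F6.

F 6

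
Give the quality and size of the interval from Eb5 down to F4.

minor seventh

Descending from Eb5 to F4 is the same interval as ascending F4 to Eb5.
F to E spans seven letter names (F-G-A-B-C-D-E) — that makes it a seventh of some quality.
A major seventh would be 11 semitones, but F4 to Eb5 is 10 — one semitone narrower, making it a minor seventh.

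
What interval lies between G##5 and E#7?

m13

G to E spans six letter names (G-A-B-C-D-E), plus an octave — that makes it a thirteenth of some quality.
A major thirteenth would be 21 semitones, but G##5 to E#7 is 20 — one semitone narrower, making it a minor thirteenth.
(Equivalently, a compound minor sixth: a minor sixth plus an octave.)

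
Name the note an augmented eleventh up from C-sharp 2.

The eleventh's letter: C up four letter names plus an octave → F.
Moving 18 semitones up from C#2 (the size of an augmented eleventh) reaches F##3.

F-double-sharp 3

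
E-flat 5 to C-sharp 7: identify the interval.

E to C spans six letter names (E-F-G-A-B-C), plus an octave: a thirteenth.
Eb5 to C#7 spans 22 semitones — one semitone wider than the major thirteenth (21) — giving an augmented thirteenth.
(Equivalently, a compound augmented sixth: an augmented sixth plus an octave.)

A13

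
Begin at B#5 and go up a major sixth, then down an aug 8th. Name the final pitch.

A major sixth up from B#5 is G##6.
An augmented octave down from G##6 is G#5.

G#5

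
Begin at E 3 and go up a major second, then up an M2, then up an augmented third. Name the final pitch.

B double-sharp 3

E3 up a major second → F#3 (2 semitones).
F#3 up a major second → G#3 (2 semitones).
Up an augmented third from G#3: B##3 (5 semitones up).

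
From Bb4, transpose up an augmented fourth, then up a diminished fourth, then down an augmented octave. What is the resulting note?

Bb4 up an augmented fourth → E5 (6 semitones).
E5 up a diminished fourth → Ab5 (4 semitones).
Ab5 down an augmented octave → Abb4 (13 semitones).

Abb4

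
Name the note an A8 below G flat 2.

For an octave the letter name doesn't change: still G, an octave down.
An augmented octave spans 13 semitones, so from Gb2 the target pitch is Gbb1.

G double-flat 1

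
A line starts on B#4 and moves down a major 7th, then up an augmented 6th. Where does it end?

A##4

B#4 down a major seventh → C#4 (11 semitones).
C#4 up an augmented sixth → A##4 (10 semitones).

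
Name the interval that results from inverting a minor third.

major 6th

Interval numbers invert to sum to nine: 3 + 6 = 9, so a third inverts to a sixth.
And minor becomes major under inversion, so we get a major sixth.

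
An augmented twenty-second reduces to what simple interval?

augmented 8th

Take out 2 octaves (14 from the number): 22 − 14 = 8.
So an augmented twenty-second is 2 octaves plus an augmented octave. The quality is unchanged.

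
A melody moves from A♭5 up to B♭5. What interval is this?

A to B spans two letter names (A-B) — that makes it a second of some quality.
Ab5 to Bb5 is 2 semitones, matching the major second exactly, so the quality is major.

major second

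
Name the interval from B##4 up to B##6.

B to B is the same letter name, plus 2 octaves, so the interval is some kind of fifteenth.
The perfect fifteenth spans 24 semitones, and B##4 to B##6 is exactly 24 semitones — so this is a perfect fifteenth.
(Equivalently, a compound perfect octave: a perfect octave plus an octave.)

P15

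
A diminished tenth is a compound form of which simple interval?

Each octave removed subtracts seven from the number: 10 − 7 = 3.
That makes a diminished tenth a compound diminished third — an octave plus a diminished third.

diminished 3rd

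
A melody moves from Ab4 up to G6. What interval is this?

A to G spans seven letter names (A-B-C-D-E-F-G), plus an octave — that makes it a fourteenth of some quality.
Ab4 to G6 is 23 semitones, matching the major fourteenth exactly, so the quality is major.
(Equivalently, a compound major seventh: a major seventh plus an octave.)

M14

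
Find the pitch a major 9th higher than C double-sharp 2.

Counting two letter names plus an octave up from C lands on D.
A major ninth spans 14 semitones, so from C##2 the target pitch is D##3.

D double-sharp 3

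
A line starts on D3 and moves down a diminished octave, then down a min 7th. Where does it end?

Down a diminished octave from D3: D#2 (11 semitones down).
Down a minor seventh from D#2: E#1 (10 semitones down).

E#1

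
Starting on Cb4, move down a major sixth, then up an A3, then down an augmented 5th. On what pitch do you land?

Down a major sixth from Cb4: Ebb3 (9 semitones down).
Ebb3 up an augmented third → G3 (5 semitones).
Down an augmented fifth from G3: Cb3 (8 semitones down).

Cb3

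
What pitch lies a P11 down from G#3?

Four letters down from G (plus an octave) reaches D.
A perfect eleventh is 17 semitones; 17 semitones down from G#3 gives D#2.

D#2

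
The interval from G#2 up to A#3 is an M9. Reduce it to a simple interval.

Take out an octave (7 from the number): 9 − 7 = 2.
That makes a major ninth a compound major second — an octave plus a major second.

major second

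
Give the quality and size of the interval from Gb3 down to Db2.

perfect eleventh

Descending from Gb3 to Db2 is the same interval as ascending Db2 to Gb3.
D to G spans four letter names (D-E-F-G), plus an octave — that makes it an eleventh of some quality.
Counting semitones, Db2→Gb3 is 17, which is the perfect eleventh.
(Equivalently, a compound perfect fourth: a perfect fourth plus an octave.)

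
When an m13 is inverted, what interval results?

M3

First reduce the compound minor thirteenth to its simple form, a minor sixth.
The rule of nine gives the new number: 9 − 6 = 3, so a sixth becomes a third.
The quality also flips — minor becomes major — giving a major third.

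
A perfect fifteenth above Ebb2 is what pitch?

Ebb4

A fifteenth keeps the letter name E, two octaves up from E.
A perfect fifteenth is 24 semitones; 24 semitones up from Ebb2 gives Ebb4.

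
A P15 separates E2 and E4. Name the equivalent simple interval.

Each octave removed subtracts seven from the number: 15 − 7 = 8.
Quality carries through unchanged, so the simple form is a perfect octave.

perfect 8th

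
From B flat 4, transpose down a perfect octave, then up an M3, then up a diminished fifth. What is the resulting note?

A flat 4

Down a perfect octave from Bb4: Bb3 (12 semitones down).
A major third up from Bb3 is D4.
Up a diminished fifth from D4: Ab4 (6 semitones up).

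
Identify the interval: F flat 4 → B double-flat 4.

P4

F to B spans four letter names (F-G-A-B) — that makes it a fourth of some quality.
Counting semitones, Fb4→Bbb4 is 5, which is the perfect fourth.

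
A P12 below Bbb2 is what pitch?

Five letters down from B (plus an octave) reaches E.
Moving 19 semitones down from Bbb2 (the size of a perfect twelfth) reaches Ebb1.

Ebb1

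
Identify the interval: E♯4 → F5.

diminished 9th

E to F spans two letter names (E-F), plus an octave — that makes it a ninth of some quality.
The major ninth is 14 semitones; here we have 12, two semitones narrower: diminished.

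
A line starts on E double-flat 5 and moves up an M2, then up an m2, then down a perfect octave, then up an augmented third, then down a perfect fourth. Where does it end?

Up a major second from Ebb5: Fb5 (2 semitones up).
Fb5 up a minor second → Gbb5 (1 semitone).
Down a perfect octave from Gbb5: Gbb4 (12 semitones down).
Up an augmented third from Gbb4: Bb4 (5 semitones up).
A perfect fourth down from Bb4 is F4.

F 4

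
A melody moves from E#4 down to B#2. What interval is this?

Descending from E#4 to B#2 is the same interval as ascending B#2 to E#4.
B to E spans four letter names (B-C-D-E), plus an octave, so the interval is some kind of eleventh.
B#2 to E#4 is 17 semitones, matching the perfect eleventh exactly, so the quality is perfect.
(Equivalently, a compound perfect fourth: a perfect fourth plus an octave.)

perfect eleventh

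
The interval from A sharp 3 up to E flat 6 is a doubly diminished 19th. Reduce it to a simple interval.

doubly diminished 5th

Take out 2 octaves (14 from the number): 19 − 14 = 5.
So a doubly diminished nineteenth is 2 octaves plus a doubly diminished fifth. The quality is unchanged.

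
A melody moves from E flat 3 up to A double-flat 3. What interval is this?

d4

E to A spans four letter names (E-F-G-A): a fourth.
Eb3 to Abb3 spans 4 semitones — one semitone narrower than the perfect fourth (5) — giving a diminished fourth.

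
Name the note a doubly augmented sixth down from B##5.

D5

Six letter names down from B: D.
A doubly augmented sixth is 11 semitones; 11 semitones down from B##5 gives D5.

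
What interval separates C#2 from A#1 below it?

Descending from C#2 to A#1 is the same interval as ascending A#1 to C#2.
A to C spans three letter names (A-B-C): a third.
A#1 to C#2 is 3 semitones, a half step short of the major third (4), so this is minor.

minor 3rd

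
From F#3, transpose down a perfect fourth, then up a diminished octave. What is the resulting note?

A perfect fourth down from F#3 is C#3.
C#3 up a diminished octave → C4 (11 semitones).

C4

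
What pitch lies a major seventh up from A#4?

Seven letter names up from A: G.
Moving 11 semitones up from A#4 (the size of a major seventh) reaches G##5.

G##5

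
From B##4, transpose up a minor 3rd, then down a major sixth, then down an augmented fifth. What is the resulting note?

B3

B##4 up a minor third → D##5 (3 semitones).
D##5 down a major sixth → F##4 (9 semitones).
An augmented fifth down from F##4 is B3.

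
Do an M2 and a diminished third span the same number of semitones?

Both span 2 semitones: a major second and a diminished third are the same chromatic distance.

Yes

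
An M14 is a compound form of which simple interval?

Take out an octave (7 from the number): 14 − 7 = 7.
So a major fourteenth is an octave plus a major seventh. The quality is unchanged.

major seventh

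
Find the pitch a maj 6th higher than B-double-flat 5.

G-flat 6

Six letter names up from B: G.
Moving 9 semitones up from Bbb5 (the size of a major sixth) reaches Gb6.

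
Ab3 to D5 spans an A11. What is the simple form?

Take out an octave (7 from the number): 11 − 7 = 4.
So an augmented eleventh is an octave plus an augmented fourth. The quality is unchanged.

A4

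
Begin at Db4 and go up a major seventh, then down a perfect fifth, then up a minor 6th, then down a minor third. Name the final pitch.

Up a major seventh from Db4: C5 (11 semitones up).
A perfect fifth down from C5 is F4.
F4 up a minor sixth → Db5 (8 semitones).
A minor third down from Db5 is Bb4.

Bb4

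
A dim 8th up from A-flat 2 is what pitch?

A-double-flat 3

The letter stays A (same as the start), shifted an octave up.
A diminished octave is 11 semitones; 11 semitones up from Ab2 gives Abb3.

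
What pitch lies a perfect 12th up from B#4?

F##6

Five letters up from B (plus an octave) reaches F.
A perfect twelfth is 19 semitones; 19 semitones up from B#4 gives F##6.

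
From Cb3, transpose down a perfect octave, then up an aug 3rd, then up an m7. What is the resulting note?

A perfect octave down from Cb3 is Cb2.
An augmented third up from Cb2 is E2.
E2 up a minor seventh → D3 (10 semitones).

D3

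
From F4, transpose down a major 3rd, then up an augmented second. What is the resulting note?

Down a major third from F4: Db4 (4 semitones down).
Up an augmented second from Db4: E4 (3 semitones up).

E4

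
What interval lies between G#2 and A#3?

major 9th

G to A spans two letter names (G-A), plus an octave — that makes it a ninth of some quality.
Counting semitones, G#2→A#3 is 14, which is the major ninth.
(Equivalently, a compound major second: a major second plus an octave.)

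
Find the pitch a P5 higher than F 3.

Five letter names up from F: C.
A perfect fifth spans 7 semitones, so from F3 the target pitch is C4.

C 4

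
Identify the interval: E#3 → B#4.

perfect 12th

E to B spans five letter names (E-F-G-A-B), plus an octave: a twelfth.
The perfect twelfth spans 19 semitones, and E#3 to B#4 is exactly 19 semitones — so this is a perfect twelfth.
(Equivalently, a compound perfect fifth: a perfect fifth plus an octave.)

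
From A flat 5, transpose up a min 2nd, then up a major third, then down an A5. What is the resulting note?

G double-flat 5

A minor second up from Ab5 is Bbb5.
Bbb5 up a major third → Db6 (4 semitones).
Down an augmented fifth from Db6: Gbb5 (8 semitones down).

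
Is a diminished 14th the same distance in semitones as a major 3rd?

21 semitones (diminished fourteenth) vs 4 semitones (major third): not equal.

No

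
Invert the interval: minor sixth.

major third

Interval numbers invert to sum to nine: 6 + 3 = 9, so a sixth inverts to a third.
The quality also flips — minor becomes major — giving a major third.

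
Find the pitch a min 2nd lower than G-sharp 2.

F-double-sharp 2

Two letter names down from G: F.
A minor second is 1 semitone; 1 semitone down from G#2 gives F##2.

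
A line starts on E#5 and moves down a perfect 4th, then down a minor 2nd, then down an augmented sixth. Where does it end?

A perfect fourth down from E#5 is B#4.
B#4 down a minor second → A##4 (1 semitone).
A##4 down an augmented sixth → C#4 (10 semitones).

C#4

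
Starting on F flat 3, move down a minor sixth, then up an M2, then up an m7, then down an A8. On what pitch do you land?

A double-flat 2

Fb3 down a minor sixth → Ab2 (8 semitones).
A major second up from Ab2 is Bb2.
Bb2 up a minor seventh → Ab3 (10 semitones).
Ab3 down an augmented octave → Abb2 (13 semitones).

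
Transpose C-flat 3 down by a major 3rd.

A-double-flat 2

Three letter names down from C: A.
Moving 4 semitones down from Cb3 (the size of a major third) reaches Abb2.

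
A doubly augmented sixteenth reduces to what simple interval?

doubly augmented second

Take out 2 octaves (14 from the number): 16 − 14 = 2.
That makes a doubly augmented sixteenth a compound doubly augmented second — 2 octaves plus a doubly augmented second.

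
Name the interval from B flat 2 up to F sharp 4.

augmented 12th

B to F spans five letter names (B-C-D-E-F), plus an octave: a twelfth.
The perfect twelfth is 19 semitones; here we have 20, one semitone wider: augmented.
(Equivalently, a compound augmented fifth: an augmented fifth plus an octave.)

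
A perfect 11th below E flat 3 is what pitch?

Counting four letter names plus an octave down from E lands on B.
A perfect eleventh is 17 semitones; 17 semitones down from Eb3 gives Bb1.

B flat 1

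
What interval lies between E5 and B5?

P5

E to B spans five letter names (E-F-G-A-B): a fifth.
E5 to B5 is 7 semitones, matching the perfect fifth exactly, so the quality is perfect.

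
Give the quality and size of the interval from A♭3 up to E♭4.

perfect fifth

A to E spans five letter names (A-B-C-D-E): a fifth.
Counting semitones, Ab3→Eb4 is 7, which is the perfect fifth.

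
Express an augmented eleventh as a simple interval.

Subtracting seven from the interval number removes an octave: 11 − 7 = 4.
Quality carries through unchanged, so the simple form is an augmented fourth.

augmented 4th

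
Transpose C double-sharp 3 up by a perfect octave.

An octave keeps the letter name C, an octave up from C.
A perfect octave is 12 semitones; 12 semitones up from C##3 gives C##4.

C double-sharp 4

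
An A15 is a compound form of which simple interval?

Each octave removed subtracts seven from the number: 15 − 7 = 8.
Quality carries through unchanged, so the simple form is an augmented octave.

A8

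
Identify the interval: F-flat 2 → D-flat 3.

F to D spans six letter names (F-G-A-B-C-D), so the interval is some kind of sixth.
Counting semitones, Fb2→Db3 is 9, which is the major sixth.

M6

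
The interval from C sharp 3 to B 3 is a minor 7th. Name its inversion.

M2

The rule of nine gives the new number: 9 − 7 = 2, so a seventh becomes a second.
The quality also flips — minor becomes major — giving a major second.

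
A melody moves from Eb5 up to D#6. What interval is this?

E to D spans seven letter names (E-F-G-A-B-C-D): a seventh.
Eb5 to D#6 spans 12 semitones — one semitone wider than the major seventh (11) — giving an augmented seventh.

A7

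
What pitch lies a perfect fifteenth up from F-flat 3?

For a fifteenth the letter name doesn't change: still F, two octaves up.
A perfect fifteenth spans 24 semitones, so from Fb3 the target pitch is Fb5.

F-flat 5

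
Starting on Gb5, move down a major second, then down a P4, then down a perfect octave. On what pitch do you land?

A major second down from Gb5 is Fb5.
Fb5 down a perfect fourth → Cb5 (5 semitones).
A perfect octave down from Cb5 is Cb4.

Cb4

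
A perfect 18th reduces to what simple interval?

Take out 2 octaves (14 from the number): 18 − 14 = 4.
Quality carries through unchanged, so the simple form is a perfect fourth.

perfect 4th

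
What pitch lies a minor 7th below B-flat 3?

C 3

Counting seven letter names down from B lands on C.
Moving 10 semitones down from Bb3 (the size of a minor seventh) reaches C3.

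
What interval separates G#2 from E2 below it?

Descending from G#2 to E2 is the same interval as ascending E2 to G#2.
E to G spans three letter names (E-F-G) — that makes it a third of some quality.
Counting semitones, E2→G#2 is 4, which is the major third.

major third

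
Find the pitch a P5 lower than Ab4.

Counting five letter names down from A lands on D.
A perfect fifth is 7 semitones; 7 semitones down from Ab4 gives Db4.

Db4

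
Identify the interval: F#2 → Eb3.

d7

F to E spans seven letter names (F-G-A-B-C-D-E), so the interval is some kind of seventh.
F#2 to Eb3 spans 9 semitones — two semitones narrower than the major seventh (11) — giving a diminished seventh.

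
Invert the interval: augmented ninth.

First reduce the compound augmented ninth to its simple form, an augmented second.
The rule of nine gives the new number: 9 − 2 = 7, so a second becomes a seventh.
And augmented becomes diminished under inversion, so we get a diminished seventh.

diminished seventh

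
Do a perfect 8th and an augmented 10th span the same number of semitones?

No

A perfect octave is 12 semitones but an augmented tenth is 17 semitones — different sizes.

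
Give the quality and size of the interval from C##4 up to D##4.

C to D spans two letter names (C-D), so the interval is some kind of second.
Counting semitones, C##4→D##4 is 2, which is the major second.

major second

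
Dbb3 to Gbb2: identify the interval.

perfect fifth

Descending from Dbb3 to Gbb2 is the same interval as ascending Gbb2 to Dbb3.
G to D spans five letter names (G-A-B-C-D) — that makes it a fifth of some quality.
Gbb2 to Dbb3 is 7 semitones, matching the perfect fifth exactly, so the quality is perfect.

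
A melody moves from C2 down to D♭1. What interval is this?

Descending from C2 to Db1 is the same interval as ascending Db1 to C2.
D to C spans seven letter names (D-E-F-G-A-B-C), so the interval is some kind of seventh.
Counting semitones, Db1→C2 is 11, which is the major seventh.

M7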